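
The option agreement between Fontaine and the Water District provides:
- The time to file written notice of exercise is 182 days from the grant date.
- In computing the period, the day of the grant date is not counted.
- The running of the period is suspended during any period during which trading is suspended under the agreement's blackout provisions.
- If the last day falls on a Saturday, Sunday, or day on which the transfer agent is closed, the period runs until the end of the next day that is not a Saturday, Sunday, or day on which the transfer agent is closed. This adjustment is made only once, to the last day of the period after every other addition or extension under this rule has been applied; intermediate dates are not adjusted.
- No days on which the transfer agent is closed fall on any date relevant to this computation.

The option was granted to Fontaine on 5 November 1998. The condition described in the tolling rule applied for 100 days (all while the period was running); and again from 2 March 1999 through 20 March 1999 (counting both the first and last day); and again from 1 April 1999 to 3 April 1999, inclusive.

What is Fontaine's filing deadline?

September 6, 1999

182 days after 5 November 1998 is May 6, 1999.
Tolling adds 100 days: May 6, 1999 + 100 days = August 14, 1999.
From March 2, 1999 through March 20, 1999 inclusive is 19 days; tolling adds 19 days: August 14, 1999 + 19 days = September 2, 1999.
From April 1, 1999 through April 3, 1999 inclusive is 3 days; tolling adds 3 days: September 2, 1999 + 3 days = September 5, 1999.
September 5, 1999 is Sunday. The next qualifying day is September 6, 1999.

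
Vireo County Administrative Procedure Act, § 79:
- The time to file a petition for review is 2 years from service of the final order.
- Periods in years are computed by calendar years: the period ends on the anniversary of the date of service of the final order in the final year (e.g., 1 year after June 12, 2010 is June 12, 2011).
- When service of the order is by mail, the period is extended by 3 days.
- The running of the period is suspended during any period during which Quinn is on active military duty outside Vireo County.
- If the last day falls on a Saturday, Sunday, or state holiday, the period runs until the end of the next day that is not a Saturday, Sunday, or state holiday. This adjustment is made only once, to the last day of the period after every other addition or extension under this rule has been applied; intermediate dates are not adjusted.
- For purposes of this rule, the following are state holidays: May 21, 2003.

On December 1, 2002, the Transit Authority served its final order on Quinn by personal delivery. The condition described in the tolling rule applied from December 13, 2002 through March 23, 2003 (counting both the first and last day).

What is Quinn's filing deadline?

2 years after December 1, 2002 is December 1, 2004.
Service was not by mail, so no mail extension applies.
From December 13, 2002 through March 23, 2003 inclusive is 101 days; tolling adds 101 days: December 1, 2004 + 101 days = March 12, 2005.
March 12, 2005 is Saturday; March 13, 2005 is Sunday. The next qualifying day is March 14, 2005.

March 14, 2005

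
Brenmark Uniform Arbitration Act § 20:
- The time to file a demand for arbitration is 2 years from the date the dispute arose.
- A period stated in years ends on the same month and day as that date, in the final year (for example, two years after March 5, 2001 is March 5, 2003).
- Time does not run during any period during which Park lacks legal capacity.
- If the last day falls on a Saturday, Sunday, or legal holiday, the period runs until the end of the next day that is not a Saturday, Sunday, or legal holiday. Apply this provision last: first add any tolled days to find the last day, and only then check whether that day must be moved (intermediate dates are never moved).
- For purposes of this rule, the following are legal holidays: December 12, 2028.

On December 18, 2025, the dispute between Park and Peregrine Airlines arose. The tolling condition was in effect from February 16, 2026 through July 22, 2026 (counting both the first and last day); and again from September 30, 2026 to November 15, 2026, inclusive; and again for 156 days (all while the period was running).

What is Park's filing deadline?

2 years after December 18, 2025 is December 18, 2027.
From February 16, 2026 through July 22, 2026 inclusive is 157 days; tolling adds 157 days: December 18, 2027 + 157 days = May 23, 2028.
From September 30, 2026 through November 15, 2026 inclusive is 47 days; tolling adds 47 days: May 23, 2028 + 47 days = July 9, 2028.
Tolling adds 156 days: July 9, 2028 + 156 days = December 12, 2028.
December 12, 2028 is a listed holiday. The next qualifying day is December 13, 2028.

December 13, 2028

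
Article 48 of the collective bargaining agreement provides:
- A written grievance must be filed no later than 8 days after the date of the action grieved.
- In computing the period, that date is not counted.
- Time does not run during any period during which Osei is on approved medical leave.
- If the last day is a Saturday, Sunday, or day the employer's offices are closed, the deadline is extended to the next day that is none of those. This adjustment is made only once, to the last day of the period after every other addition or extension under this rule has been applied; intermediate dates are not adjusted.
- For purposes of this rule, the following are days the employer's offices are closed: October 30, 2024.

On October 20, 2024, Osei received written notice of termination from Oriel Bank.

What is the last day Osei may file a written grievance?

8 days after October 20, 2024 is October 28, 2024.
October 28, 2024 is a Monday and not a day the employer's offices are closed, so no extension applies.

October 28, 2024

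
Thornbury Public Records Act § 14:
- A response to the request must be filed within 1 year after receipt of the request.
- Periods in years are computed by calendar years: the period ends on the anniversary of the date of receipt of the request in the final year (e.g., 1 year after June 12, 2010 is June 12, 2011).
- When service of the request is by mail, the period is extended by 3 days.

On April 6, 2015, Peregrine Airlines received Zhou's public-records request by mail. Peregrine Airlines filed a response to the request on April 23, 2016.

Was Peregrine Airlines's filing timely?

1 year after April 6, 2015 is April 6, 2016.
Service was by mail, adding 3 days: April 6, 2016 + 3 days = April 9, 2016.
The deadline is April 9, 2016; the filing on April 23, 2016 is after that date.

No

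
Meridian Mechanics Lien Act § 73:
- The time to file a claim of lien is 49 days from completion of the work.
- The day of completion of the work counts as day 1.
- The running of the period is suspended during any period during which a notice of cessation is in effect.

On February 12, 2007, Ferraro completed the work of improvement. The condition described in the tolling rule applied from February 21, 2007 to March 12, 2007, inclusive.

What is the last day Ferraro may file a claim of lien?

Counting February 12, 2007 as day 1, day 49 is April 1, 2007.
From February 21, 2007 through March 12, 2007 inclusive is 20 days; tolling adds 20 days: April 1, 2007 + 20 days = April 21, 2007.

April 21, 2007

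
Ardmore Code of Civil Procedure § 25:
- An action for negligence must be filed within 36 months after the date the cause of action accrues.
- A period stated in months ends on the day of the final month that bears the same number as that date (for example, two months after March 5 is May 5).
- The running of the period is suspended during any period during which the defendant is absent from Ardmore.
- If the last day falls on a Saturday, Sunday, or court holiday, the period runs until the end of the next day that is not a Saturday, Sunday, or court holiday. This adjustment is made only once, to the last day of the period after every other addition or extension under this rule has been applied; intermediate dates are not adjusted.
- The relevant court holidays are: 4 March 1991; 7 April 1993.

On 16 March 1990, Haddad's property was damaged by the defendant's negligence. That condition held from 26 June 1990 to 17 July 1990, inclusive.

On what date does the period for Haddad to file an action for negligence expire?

April 8, 1993

36 months after 16 March 1990 is March 16, 1993.
From June 26, 1990 through July 17, 1990 inclusive is 22 days; tolling adds 22 days: March 16, 1993 + 22 days = April 7, 1993.
April 7, 1993 is a listed holiday. The next qualifying day is April 8, 1993.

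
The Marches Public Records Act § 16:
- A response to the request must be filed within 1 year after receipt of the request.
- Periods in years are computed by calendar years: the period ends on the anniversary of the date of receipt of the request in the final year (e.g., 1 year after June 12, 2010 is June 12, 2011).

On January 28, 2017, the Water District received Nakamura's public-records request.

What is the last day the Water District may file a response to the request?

1 year after January 28, 2017 is January 28, 2018.

January 28, 2018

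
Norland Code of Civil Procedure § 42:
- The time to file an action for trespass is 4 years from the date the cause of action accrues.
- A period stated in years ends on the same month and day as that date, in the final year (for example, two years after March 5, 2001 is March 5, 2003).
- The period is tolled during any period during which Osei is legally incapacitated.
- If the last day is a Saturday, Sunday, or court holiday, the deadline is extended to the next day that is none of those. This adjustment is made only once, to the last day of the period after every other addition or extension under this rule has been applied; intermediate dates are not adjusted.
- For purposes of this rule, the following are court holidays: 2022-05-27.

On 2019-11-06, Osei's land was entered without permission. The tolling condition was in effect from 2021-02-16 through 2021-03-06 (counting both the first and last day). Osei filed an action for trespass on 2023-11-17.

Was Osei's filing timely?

Yes

4 years after 2019-11-06 is November 6, 2023.
From February 16, 2021 through March 6, 2021 inclusive is 19 days; tolling adds 19 days: November 6, 2023 + 19 days = November 25, 2023.
November 25, 2023 is Saturday; November 26, 2023 is Sunday. The next qualifying day is November 27, 2023.
The deadline is November 27, 2023; the filing on November 17, 2023 is on or before that date.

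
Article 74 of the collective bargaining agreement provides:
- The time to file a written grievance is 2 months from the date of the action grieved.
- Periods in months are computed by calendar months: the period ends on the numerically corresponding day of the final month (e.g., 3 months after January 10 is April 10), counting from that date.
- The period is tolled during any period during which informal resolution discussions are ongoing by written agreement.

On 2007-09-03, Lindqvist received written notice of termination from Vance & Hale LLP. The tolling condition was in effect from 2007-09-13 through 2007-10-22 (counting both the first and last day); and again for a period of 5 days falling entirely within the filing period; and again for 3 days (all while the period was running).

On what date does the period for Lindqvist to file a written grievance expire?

December 21, 2007

2 months after 2007-09-03 is November 3, 2007.
From September 13, 2007 through October 22, 2007 inclusive is 40 days; tolling adds 40 days: November 3, 2007 + 40 days = December 13, 2007.
Tolling adds 5 days: December 13, 2007 + 5 days = December 18, 2007.
Tolling adds 3 days: December 18, 2007 + 3 days = December 21, 2007.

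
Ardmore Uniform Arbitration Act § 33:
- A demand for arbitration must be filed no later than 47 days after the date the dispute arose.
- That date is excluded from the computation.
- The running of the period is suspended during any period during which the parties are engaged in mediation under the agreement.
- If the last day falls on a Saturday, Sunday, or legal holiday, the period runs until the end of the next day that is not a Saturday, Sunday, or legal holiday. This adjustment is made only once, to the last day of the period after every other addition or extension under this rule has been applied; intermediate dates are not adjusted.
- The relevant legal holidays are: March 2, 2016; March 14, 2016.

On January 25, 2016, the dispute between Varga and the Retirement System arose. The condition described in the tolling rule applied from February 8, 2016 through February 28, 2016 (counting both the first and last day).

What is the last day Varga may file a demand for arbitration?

47 days after January 25, 2016 is March 12, 2016.
From February 8, 2016 through February 28, 2016 inclusive is 21 days; tolling adds 21 days: March 12, 2016 + 21 days = April 2, 2016.
April 2, 2016 is Saturday; April 3, 2016 is Sunday. The next qualifying day is April 4, 2016.

April 4, 2016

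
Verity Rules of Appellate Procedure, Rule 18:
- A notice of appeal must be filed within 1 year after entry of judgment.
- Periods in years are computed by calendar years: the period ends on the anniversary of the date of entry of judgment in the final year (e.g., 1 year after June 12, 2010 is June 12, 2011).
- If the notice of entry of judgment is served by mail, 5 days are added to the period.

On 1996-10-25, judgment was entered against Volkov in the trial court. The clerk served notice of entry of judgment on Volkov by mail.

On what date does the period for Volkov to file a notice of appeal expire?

October 30, 1997

1 year after 1996-10-25 is October 25, 1997.
Service was by mail, adding 5 days: October 25, 1997 + 5 days = October 30, 1997.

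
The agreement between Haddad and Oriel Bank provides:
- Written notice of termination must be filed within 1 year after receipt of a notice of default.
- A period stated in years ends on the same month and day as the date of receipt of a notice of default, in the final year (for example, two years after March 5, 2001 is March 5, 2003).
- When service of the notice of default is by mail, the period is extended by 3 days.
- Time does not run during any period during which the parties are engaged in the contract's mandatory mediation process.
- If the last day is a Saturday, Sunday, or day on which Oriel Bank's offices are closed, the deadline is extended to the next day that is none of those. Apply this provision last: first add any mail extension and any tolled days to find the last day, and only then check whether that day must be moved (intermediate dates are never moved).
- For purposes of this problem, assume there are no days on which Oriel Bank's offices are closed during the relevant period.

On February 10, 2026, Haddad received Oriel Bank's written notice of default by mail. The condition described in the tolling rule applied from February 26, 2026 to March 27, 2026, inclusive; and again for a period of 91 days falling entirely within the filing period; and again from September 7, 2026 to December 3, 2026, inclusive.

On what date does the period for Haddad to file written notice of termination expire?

September 10, 2027

1 year after February 10, 2026 is February 10, 2027.
Service was by mail, adding 3 days: February 10, 2027 + 3 days = February 13, 2027.
From February 26, 2026 through March 27, 2026 inclusive is 30 days; tolling adds 30 days: February 13, 2027 + 30 days = March 15, 2027.
Tolling adds 91 days: March 15, 2027 + 91 days = June 14, 2027.
From September 7, 2026 through December 3, 2026 inclusive is 88 days; tolling adds 88 days: June 14, 2027 + 88 days = September 10, 2027.
September 10, 2027 is a Friday and not a day on which Oriel Bank's offices are closed, so no extension applies.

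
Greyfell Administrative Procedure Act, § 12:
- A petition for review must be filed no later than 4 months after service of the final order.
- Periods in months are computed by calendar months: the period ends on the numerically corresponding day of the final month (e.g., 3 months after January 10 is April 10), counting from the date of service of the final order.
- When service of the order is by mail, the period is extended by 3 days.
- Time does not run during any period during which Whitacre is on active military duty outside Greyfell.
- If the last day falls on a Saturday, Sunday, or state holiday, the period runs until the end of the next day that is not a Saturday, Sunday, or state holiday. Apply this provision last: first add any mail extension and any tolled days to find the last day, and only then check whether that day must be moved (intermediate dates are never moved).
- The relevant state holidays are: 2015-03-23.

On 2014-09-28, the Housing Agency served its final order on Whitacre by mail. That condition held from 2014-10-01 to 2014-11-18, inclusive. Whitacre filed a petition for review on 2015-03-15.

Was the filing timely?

4 months after 2014-09-28 is January 28, 2015.
Service was by mail, adding 3 days: January 28, 2015 + 3 days = January 31, 2015.
From October 1, 2014 through November 18, 2014 inclusive is 49 days; tolling adds 49 days: January 31, 2015 + 49 days = March 21, 2015.
March 21, 2015 is Saturday; March 22, 2015 is Sunday; March 23, 2015 is a listed holiday. The next qualifying day is March 24, 2015.
The deadline is March 24, 2015; the filing on March 15, 2015 is on or before that date.

Yes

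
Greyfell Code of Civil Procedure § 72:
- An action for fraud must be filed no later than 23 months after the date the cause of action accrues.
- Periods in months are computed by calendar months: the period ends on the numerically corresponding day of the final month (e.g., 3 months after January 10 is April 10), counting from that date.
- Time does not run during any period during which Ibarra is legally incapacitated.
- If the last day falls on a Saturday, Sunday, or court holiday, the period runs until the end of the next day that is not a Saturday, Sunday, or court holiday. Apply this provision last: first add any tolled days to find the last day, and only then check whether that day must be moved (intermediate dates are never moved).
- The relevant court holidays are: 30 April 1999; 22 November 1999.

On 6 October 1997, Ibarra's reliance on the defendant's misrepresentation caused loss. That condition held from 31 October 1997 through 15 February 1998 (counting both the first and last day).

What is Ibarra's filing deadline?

December 23, 1999

23 months after 6 October 1997 is September 6, 1999.
From October 31, 1997 through February 15, 1998 inclusive is 108 days; tolling adds 108 days: September 6, 1999 + 108 days = December 23, 1999.
December 23, 1999 is a Thursday and not a court holiday, so no extension applies.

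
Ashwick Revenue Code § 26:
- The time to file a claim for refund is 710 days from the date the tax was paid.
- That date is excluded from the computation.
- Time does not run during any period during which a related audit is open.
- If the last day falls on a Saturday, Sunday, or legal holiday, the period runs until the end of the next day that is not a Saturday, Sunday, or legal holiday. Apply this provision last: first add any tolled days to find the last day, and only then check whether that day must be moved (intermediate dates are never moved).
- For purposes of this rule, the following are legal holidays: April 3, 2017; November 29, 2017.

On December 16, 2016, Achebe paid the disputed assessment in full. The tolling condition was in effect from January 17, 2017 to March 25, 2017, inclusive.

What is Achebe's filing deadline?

710 days after December 16, 2016 is November 26, 2018.
From January 17, 2017 through March 25, 2017 inclusive is 68 days; tolling adds 68 days: November 26, 2018 + 68 days = February 2, 2019.
February 2, 2019 is Saturday; February 3, 2019 is Sunday. The next qualifying day is February 4, 2019.

February 4, 2019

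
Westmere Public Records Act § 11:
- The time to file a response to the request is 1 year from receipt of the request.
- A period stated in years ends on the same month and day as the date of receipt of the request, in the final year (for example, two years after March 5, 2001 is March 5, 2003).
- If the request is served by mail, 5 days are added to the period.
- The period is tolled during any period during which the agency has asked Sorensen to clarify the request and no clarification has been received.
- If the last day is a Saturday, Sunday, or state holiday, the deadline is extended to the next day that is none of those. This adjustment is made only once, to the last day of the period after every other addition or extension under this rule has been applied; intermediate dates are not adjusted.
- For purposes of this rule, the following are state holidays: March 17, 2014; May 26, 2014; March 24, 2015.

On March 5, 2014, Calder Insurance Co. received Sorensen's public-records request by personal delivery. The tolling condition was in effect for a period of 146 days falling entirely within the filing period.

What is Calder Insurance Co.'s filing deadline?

July 29, 2015

1 year after March 5, 2014 is March 5, 2015.
Service was not by mail, so no mail extension applies.
Tolling adds 146 days: March 5, 2015 + 146 days = July 29, 2015.
July 29, 2015 is a Wednesday and not a state holiday, so no extension applies.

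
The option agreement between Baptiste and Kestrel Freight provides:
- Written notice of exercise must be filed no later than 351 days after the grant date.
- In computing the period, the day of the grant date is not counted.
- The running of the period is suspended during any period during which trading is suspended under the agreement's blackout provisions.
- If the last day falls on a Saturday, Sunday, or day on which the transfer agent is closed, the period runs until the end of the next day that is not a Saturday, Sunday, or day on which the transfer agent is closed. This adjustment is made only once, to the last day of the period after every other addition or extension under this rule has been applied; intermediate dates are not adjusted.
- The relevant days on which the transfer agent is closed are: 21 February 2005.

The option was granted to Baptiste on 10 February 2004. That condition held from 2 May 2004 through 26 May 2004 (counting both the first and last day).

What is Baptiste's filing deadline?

351 days after 10 February 2004 is January 26, 2005.
From May 2, 2004 through May 26, 2004 inclusive is 25 days; tolling adds 25 days: January 26, 2005 + 25 days = February 20, 2005.
February 20, 2005 is Sunday; February 21, 2005 is a listed holiday. The next qualifying day is February 22, 2005.

February 22, 2005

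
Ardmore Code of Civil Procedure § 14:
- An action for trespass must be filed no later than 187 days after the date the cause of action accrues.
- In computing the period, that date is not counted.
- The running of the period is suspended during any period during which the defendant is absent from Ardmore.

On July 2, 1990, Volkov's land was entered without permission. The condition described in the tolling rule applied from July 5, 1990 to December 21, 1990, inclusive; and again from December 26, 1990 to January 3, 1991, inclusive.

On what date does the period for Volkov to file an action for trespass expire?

July 3, 1991

187 days after July 2, 1990 is January 5, 1991.
From July 5, 1990 through December 21, 1990 inclusive is 170 days; tolling adds 170 days: January 5, 1991 + 170 days = June 24, 1991.
From December 26, 1990 through January 3, 1991 inclusive is 9 days; tolling adds 9 days: June 24, 1991 + 9 days = July 3, 1991.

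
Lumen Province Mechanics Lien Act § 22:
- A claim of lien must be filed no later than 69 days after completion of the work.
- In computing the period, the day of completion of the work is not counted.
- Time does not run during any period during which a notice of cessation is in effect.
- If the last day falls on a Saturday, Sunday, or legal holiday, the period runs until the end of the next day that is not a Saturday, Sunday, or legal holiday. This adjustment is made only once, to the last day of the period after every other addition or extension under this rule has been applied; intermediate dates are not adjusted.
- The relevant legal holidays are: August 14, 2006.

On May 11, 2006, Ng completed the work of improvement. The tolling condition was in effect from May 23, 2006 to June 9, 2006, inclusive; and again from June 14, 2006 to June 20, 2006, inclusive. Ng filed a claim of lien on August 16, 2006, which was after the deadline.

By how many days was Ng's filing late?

1 day

69 days after May 11, 2006 is July 19, 2006.
From May 23, 2006 through June 9, 2006 inclusive is 18 days; tolling adds 18 days: July 19, 2006 + 18 days = August 6, 2006.
From June 14, 2006 through June 20, 2006 inclusive is 7 days; tolling adds 7 days: August 6, 2006 + 7 days = August 13, 2006.
August 13, 2006 is Sunday; August 14, 2006 is a listed holiday. The next qualifying day is August 15, 2006.
The deadline is August 15, 2006; from August 15, 2006 to August 16, 2006 is 1 days.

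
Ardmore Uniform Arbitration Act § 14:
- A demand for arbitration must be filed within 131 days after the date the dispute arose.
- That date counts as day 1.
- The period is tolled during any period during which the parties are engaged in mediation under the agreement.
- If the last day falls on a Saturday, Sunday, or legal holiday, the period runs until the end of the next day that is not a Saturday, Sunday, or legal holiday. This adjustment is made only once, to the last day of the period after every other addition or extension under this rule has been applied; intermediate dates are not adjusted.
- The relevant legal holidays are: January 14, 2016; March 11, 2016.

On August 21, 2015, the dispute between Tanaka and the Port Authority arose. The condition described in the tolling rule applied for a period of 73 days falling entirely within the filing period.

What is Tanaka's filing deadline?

Counting August 21, 2015 as day 1, day 131 is December 29, 2015.
Tolling adds 73 days: December 29, 2015 + 73 days = March 11, 2016.
March 11, 2016 is a listed holiday; March 12, 2016 is Saturday; March 13, 2016 is Sunday. The next qualifying day is March 14, 2016.

March 14, 2016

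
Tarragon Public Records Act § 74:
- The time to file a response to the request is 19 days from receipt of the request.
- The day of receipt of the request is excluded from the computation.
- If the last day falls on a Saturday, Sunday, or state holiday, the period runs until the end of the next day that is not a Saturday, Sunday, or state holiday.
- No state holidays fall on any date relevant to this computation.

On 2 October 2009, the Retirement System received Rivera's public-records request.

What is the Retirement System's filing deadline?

19 days after 2 October 2009 is October 21, 2009.
October 21, 2009 is a Wednesday and not a state holiday, so no extension applies.

October 21, 2009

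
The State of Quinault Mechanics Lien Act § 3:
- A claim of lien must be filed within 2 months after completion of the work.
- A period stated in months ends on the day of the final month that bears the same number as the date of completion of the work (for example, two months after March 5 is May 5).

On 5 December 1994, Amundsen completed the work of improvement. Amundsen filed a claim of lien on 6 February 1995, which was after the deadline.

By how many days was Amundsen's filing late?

2 months after 5 December 1994 is February 5, 1995.
The deadline is February 5, 1995; from February 5, 1995 to February 6, 1995 is 1 days.

1 day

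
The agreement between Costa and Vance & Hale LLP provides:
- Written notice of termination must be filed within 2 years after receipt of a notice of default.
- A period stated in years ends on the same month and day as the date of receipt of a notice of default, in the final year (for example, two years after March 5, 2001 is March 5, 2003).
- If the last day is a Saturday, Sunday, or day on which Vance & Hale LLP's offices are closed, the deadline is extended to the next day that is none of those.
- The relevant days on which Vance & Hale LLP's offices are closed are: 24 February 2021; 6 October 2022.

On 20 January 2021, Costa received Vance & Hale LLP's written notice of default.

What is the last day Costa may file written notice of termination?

2 years after 20 January 2021 is January 20, 2023.
January 20, 2023 is a Friday and not a day on which Vance & Hale LLP's offices are closed, so no extension applies.

January 20, 2023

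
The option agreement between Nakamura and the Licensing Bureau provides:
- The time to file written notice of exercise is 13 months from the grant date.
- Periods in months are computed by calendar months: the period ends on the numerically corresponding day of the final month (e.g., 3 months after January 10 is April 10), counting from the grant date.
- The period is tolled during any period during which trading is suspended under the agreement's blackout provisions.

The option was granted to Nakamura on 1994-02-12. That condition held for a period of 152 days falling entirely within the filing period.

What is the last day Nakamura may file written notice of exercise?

August 11, 1995

13 months after 1994-02-12 is March 12, 1995.
Tolling adds 152 days: March 12, 1995 + 152 days = August 11, 1995.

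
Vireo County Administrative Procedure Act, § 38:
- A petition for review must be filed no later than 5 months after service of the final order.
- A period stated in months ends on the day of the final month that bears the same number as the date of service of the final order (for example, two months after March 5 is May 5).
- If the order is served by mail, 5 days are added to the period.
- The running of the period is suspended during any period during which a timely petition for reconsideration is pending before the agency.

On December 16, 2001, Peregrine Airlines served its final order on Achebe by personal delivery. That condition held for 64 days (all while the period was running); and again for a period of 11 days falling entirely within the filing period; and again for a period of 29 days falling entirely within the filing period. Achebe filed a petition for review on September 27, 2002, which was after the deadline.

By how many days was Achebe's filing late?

5 months after December 16, 2001 is May 16, 2002.
Service was not by mail, so no mail extension applies.
Tolling adds 64 days: May 16, 2002 + 64 days = July 19, 2002.
Tolling adds 11 days: July 19, 2002 + 11 days = July 30, 2002.
Tolling adds 29 days: July 30, 2002 + 29 days = August 28, 2002.
The deadline is August 28, 2002; from August 28, 2002 to September 27, 2002 is 30 days.

30 days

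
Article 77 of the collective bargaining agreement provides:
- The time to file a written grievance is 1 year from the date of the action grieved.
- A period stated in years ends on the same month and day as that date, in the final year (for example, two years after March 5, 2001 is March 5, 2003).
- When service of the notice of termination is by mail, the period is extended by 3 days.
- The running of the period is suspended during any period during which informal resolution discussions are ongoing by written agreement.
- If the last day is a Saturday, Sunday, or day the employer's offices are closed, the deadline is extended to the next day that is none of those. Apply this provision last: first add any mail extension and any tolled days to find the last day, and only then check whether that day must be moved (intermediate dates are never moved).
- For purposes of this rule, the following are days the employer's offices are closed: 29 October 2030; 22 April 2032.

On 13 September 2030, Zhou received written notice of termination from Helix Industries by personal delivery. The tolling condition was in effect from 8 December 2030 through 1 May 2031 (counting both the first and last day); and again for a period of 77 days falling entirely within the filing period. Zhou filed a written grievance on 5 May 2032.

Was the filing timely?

No

1 year after 13 September 2030 is September 13, 2031.
Service was not by mail, so no mail extension applies.
From December 8, 2030 through May 1, 2031 inclusive is 145 days; tolling adds 145 days: September 13, 2031 + 145 days = February 5, 2032.
Tolling adds 77 days: February 5, 2032 + 77 days = April 22, 2032.
April 22, 2032 is a listed holiday. The next qualifying day is April 23, 2032.
The deadline is April 23, 2032; the filing on May 5, 2032 is after that date.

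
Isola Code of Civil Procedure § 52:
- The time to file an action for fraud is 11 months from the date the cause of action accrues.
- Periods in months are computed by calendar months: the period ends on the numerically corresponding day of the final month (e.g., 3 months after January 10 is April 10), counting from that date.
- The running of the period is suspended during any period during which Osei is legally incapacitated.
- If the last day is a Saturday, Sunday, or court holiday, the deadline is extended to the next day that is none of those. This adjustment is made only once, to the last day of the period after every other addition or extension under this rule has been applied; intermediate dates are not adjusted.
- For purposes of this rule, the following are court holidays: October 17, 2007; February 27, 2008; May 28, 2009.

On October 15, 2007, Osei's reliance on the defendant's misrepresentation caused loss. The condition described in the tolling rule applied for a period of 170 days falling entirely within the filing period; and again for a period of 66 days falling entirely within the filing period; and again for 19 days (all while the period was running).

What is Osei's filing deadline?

May 29, 2009

11 months after October 15, 2007 is September 15, 2008.
Tolling adds 170 days: September 15, 2008 + 170 days = March 4, 2009.
Tolling adds 66 days: March 4, 2009 + 66 days = May 9, 2009.
Tolling adds 19 days: May 9, 2009 + 19 days = May 28, 2009.
May 28, 2009 is a listed holiday. The next qualifying day is May 29, 2009.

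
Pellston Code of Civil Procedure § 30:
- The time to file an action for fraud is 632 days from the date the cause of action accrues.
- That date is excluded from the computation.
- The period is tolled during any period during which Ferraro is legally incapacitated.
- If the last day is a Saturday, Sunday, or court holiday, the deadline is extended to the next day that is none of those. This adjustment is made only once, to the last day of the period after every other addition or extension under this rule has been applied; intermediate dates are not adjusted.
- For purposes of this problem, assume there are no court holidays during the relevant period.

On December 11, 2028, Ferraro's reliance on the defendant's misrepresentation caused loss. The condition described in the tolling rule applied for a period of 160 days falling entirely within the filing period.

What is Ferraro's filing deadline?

632 days after December 11, 2028 is September 4, 2030.
Tolling adds 160 days: September 4, 2030 + 160 days = February 11, 2031.
February 11, 2031 is a Tuesday and not a court holiday, so no extension applies.

February 11, 2031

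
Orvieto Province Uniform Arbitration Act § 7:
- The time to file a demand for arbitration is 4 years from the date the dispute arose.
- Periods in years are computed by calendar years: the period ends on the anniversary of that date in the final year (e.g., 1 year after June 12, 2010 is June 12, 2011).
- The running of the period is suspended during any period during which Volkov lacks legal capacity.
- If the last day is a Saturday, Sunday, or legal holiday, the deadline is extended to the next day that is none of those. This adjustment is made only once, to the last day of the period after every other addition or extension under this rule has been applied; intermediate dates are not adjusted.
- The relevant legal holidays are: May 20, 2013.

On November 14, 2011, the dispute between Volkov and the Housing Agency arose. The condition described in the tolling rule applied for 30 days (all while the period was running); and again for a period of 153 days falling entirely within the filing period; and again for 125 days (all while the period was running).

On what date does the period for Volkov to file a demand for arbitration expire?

September 19, 2016

4 years after November 14, 2011 is November 14, 2015.
Tolling adds 30 days: November 14, 2015 + 30 days = December 14, 2015.
Tolling adds 153 days: December 14, 2015 + 153 days = May 15, 2016.
Tolling adds 125 days: May 15, 2016 + 125 days = September 17, 2016.
September 17, 2016 is Saturday; September 18, 2016 is Sunday. The next qualifying day is September 19, 2016.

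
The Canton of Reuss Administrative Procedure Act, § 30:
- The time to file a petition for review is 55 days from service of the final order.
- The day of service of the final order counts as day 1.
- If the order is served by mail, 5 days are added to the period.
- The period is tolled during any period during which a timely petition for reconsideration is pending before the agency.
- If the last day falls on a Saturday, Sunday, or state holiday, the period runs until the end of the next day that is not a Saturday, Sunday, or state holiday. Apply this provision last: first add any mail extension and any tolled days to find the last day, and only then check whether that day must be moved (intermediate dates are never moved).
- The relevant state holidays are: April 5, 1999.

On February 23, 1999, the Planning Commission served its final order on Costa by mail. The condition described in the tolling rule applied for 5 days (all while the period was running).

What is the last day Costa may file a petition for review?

Counting February 23, 1999 as day 1, day 55 is April 18, 1999.
Service was by mail, adding 5 days: April 18, 1999 + 5 days = April 23, 1999.
Tolling adds 5 days: April 23, 1999 + 5 days = April 28, 1999.
April 28, 1999 is a Wednesday and not a state holiday, so no extension applies.

April 28, 1999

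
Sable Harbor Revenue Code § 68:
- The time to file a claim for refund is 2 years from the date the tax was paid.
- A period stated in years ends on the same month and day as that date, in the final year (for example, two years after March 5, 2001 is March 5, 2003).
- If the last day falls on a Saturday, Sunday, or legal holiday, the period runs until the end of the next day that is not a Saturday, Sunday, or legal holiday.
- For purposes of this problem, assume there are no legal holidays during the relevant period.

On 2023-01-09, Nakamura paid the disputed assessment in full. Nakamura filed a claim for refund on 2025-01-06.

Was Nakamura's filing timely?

2 years after 2023-01-09 is January 9, 2025.
January 9, 2025 is a Thursday and not a legal holiday, so no extension applies.
The deadline is January 9, 2025; the filing on January 6, 2025 is on or before that date.

Yes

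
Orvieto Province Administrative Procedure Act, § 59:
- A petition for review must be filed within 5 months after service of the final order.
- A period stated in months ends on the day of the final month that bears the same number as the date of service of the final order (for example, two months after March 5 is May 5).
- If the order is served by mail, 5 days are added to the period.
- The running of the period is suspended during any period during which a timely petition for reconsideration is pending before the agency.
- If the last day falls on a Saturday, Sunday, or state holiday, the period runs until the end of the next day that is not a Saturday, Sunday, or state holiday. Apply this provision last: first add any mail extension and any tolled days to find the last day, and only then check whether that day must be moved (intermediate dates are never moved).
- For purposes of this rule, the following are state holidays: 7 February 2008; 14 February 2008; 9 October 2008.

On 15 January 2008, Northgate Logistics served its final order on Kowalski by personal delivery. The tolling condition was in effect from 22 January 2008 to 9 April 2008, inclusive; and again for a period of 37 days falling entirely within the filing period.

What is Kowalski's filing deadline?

October 10, 2008

5 months after 15 January 2008 is June 15, 2008.
Service was not by mail, so no mail extension applies.
From January 22, 2008 through April 9, 2008 inclusive is 79 days; tolling adds 79 days: June 15, 2008 + 79 days = September 2, 2008.
Tolling adds 37 days: September 2, 2008 + 37 days = October 9, 2008.
October 9, 2008 is a listed holiday. The next qualifying day is October 10, 2008.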